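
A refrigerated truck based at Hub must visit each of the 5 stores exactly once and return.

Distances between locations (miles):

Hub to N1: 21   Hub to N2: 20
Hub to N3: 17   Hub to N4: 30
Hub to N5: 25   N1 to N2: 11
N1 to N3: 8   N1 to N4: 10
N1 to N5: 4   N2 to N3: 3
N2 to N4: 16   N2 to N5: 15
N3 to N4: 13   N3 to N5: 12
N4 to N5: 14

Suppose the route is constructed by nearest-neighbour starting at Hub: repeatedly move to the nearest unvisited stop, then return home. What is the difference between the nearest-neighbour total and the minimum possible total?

From Hub: N3=17, N2=20, N1=21, N5=25, N4=30 → choose N3 (17).
From N3: N2=3, N1=8, N5=12, N4=13 → choose N2 (3).
From N2: N1=11, N5=15, N4=16 → choose N1 (11).
From N1: N5=4, N4=10 → choose N5 (4).
From N5: N4=14 → choose N4 (14).
NN route Hub → N3 → N2 → N1 → N5 → N4 → Hub costs 79.
Optimal: Hub → N1 → N5 → N4 → N2 → N3 → Hub costs 75 (by enumerating all 60 distinct tours).
Excess = 79 − 75 = 4.

4 miles longer than the optimal tour.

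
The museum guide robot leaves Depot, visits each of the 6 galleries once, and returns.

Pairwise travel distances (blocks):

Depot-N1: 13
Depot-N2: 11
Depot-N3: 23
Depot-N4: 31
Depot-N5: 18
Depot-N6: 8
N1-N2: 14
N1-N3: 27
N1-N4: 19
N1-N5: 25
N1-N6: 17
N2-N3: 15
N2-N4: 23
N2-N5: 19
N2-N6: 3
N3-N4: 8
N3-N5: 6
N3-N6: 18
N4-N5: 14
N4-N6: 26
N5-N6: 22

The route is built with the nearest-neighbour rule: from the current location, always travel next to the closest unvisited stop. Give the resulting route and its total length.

Depot → [N6:8 / N2:11 / N1:13 / N5:18 / N3:23 / N4:31] → N6 (8)
N6 → [N2:3 / N1:17 / N3:18 / N5:22 / N4:26] → N2 (3)
N2 → [N1:14 / N3:15 / N5:19 / N4:23] → N1 (14)
N1 → [N4:19 / N5:25 / N3:27] → N4 (19)
N4 → [N3:8 / N5:14] → N3 (8)
N3 → [N5:6] → N5 (6)
Return N5→Depot: 18.
Total = 8 + 3 + 14 + 19 + 8 + 6 + 18 = 76.

76 blocks along Depot → N6 → N2 → N1 → N4 → N3 → N5 → Depot.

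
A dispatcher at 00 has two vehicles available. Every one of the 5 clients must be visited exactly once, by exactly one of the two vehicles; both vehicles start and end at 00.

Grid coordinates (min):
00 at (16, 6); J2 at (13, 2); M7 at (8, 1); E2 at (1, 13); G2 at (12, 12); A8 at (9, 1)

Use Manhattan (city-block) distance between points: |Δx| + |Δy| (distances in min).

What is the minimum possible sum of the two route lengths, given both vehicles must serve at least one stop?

68 min — the smallest possible combined total.

Check every non-empty split of the stops between the two vehicles; for each half take its own optimal tour:
  {J2} + {M7, E2, G2, A8}: 14 + 54 = 68
  {M7} + {J2, E2, G2, A8}: 26 + 54 = 80
  {J2, M7} + {E2, G2, A8}: 26 + 54 = 80
  {E2} + {J2, M7, G2, A8}: 44 + 38 = 82
  {J2, E2} + {M7, G2, A8}: 52 + 38 = 90
  {M7, E2} + {J2, G2, A8}: 54 + 36 = 90
  … (15 splits in total)
Best: vehicle 1 00 → J2 → 00 = 14; vehicle 2 00 → G2 → E2 → M7 → A8 → 00 = 54; combined 68.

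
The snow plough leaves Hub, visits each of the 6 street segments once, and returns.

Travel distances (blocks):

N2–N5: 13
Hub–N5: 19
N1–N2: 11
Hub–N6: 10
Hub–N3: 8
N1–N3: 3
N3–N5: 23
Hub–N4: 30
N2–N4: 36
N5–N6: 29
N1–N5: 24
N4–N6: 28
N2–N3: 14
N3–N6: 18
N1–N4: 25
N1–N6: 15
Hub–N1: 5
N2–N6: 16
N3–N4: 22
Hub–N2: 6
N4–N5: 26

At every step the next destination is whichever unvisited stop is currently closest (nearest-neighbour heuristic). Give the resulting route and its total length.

From Hub: distances to unvisited — N1=5, N2=6, N3=8, N6=10, N5=19, N4=30. Nearest is N1 (5).
From N1: distances to unvisited — N3=3, N2=11, N6=15, N5=24, N4=25. Nearest is N3 (3).
From N3: distances to unvisited — N2=14, N6=18, N4=22, N5=23. Nearest is N2 (14).
From N2: distances to unvisited — N5=13, N6=16, N4=36. Nearest is N5 (13).
From N5: distances to unvisited — N4=26, N6=29. Nearest is N4 (26).
From N4: distances to unvisited — N6=28. Nearest is N6 (28).
Return N6→Hub: 10.
Total = 5 + 3 + 14 + 13 + 26 + 28 + 10 = 99.

Total distance 99 blocks via the nearest-neighbour route Hub → N1 → N3 → N2 → N5 → N4 → N6 → Hub.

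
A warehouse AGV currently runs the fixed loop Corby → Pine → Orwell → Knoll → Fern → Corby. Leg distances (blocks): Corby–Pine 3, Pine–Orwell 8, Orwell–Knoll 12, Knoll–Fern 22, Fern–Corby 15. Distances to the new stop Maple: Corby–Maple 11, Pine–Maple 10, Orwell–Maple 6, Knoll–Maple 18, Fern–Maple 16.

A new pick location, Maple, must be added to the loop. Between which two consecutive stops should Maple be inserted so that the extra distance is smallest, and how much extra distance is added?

Minimum extra distance: 8 blocks, inserting Maple between Pine and Orwell.

Insertion cost between consecutive stops i–j is d(i,Maple) + d(Maple,j) − d(i,j):
  between Corby and Pine: 11 + 10 − 3 = 18
  between Pine and Orwell: 10 + 6 − 8 = 8
  between Orwell and Knoll: 6 + 18 − 12 = 12
  between Knoll and Fern: 18 + 16 − 22 = 12
  between Fern and Corby: 16 + 11 − 15 = 12
Cheapest insertion is between Pine and Orwell, adding 8.
New total = 60 + 8 = 68.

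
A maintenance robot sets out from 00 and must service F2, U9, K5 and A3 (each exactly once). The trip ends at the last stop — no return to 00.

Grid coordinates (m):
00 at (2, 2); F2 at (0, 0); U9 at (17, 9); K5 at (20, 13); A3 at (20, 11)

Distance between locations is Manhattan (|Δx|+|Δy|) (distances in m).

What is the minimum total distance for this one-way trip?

Shortest open route: 37 m.

There are 4! = 24 possible orderings.
00→F2→U9→K5→A3: 4+26+7+2 = 39
00→F2→U9→A3→K5: 4+26+5+2 = 37
00→F2→K5→U9→A3: 4+33+7+5 = 49
00→F2→K5→A3→U9: 4+33+2+5 = 44
00→F2→A3→U9→K5: 4+31+5+7 = 47
00→F2→A3→K5→U9: 4+31+2+7 = 44
00→U9→F2→K5→A3: 22+26+33+2 = 83
00→U9→F2→A3→K5: 22+26+31+2 = 81
00→U9→K5→F2→A3: 22+7+33+31 = 93
00→U9→K5→A3→F2: 22+7+2+31 = 62
00→U9→A3→F2→K5: 22+5+31+33 = 91
00→U9→A3→K5→F2: 22+5+2+33 = 62
00→K5→F2→U9→A3: 29+33+26+5 = 93
00→K5→F2→A3→U9: 29+33+31+5 = 98
… (10 more)
The minimum is 37.
One shortest path: 00 → F2 → U9 → A3 → K5.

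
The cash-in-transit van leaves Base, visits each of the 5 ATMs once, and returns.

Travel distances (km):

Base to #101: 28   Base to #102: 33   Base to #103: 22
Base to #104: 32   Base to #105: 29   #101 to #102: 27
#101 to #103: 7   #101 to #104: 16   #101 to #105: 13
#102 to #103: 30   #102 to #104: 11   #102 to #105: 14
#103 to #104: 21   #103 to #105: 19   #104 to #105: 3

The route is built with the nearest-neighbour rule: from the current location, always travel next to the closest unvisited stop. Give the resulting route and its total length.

At Base the remaining stops are #103 22, #101 28, #105 29, #104 32, #102 33; go to #103.
At #103 the remaining stops are #101 7, #105 19, #104 21, #102 30; go to #101.
At #101 the remaining stops are #105 13, #104 16, #102 27; go to #105.
At #105 the remaining stops are #104 3, #102 14; go to #104.
At #104 the remaining stops are #102 11; go to #102.
Return #102→Base: 33.
Total = 22 + 7 + 13 + 3 + 11 + 33 = 89.

Total distance 89 km via the nearest-neighbour route Base → #103 → #101 → #105 → #104 → #102 → Base.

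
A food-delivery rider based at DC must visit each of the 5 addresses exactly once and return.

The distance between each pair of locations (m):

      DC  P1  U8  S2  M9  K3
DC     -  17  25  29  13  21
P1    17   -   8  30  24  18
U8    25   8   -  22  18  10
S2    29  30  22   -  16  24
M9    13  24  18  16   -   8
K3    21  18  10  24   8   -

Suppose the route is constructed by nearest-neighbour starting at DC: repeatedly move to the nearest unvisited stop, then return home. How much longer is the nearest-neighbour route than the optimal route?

From DC: M9=13, P1=17, K3=21, U8=25, S2=29 → choose M9 (13).
From M9: K3=8, S2=16, U8=18, P1=24 → choose K3 (8).
From K3: U8=10, P1=18, S2=24 → choose U8 (10).
From U8: P1=8, S2=22 → choose P1 (8).
From P1: S2=30 → choose S2 (30).
NN route DC → M9 → K3 → U8 → P1 → S2 → DC costs 98.
Optimal: DC → P1 → U8 → K3 → S2 → M9 → DC costs 88 (by enumerating all 60 distinct tours).
Excess = 98 − 88 = 10.

Excess over optimum: 10 m.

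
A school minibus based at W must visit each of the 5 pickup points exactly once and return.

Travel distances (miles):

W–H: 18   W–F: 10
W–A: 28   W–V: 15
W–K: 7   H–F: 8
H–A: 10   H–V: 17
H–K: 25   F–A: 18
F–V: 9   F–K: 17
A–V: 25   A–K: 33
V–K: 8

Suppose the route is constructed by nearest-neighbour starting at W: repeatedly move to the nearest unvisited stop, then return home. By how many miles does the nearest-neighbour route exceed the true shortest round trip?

W: K=7, F=10, V=15, H=18, A=28 ⇒ K
K: V=8, F=17, H=25, A=33 ⇒ V
V: F=9, H=17, A=25 ⇒ F
F: H=8, A=18 ⇒ H
H: A=10 ⇒ A
NN route W → K → V → F → H → A → W costs 70.
Optimal: W → F → H → A → V → K → W costs 68 (by enumerating all 60 distinct tours).
Excess = 70 − 68 = 2.

The nearest-neighbour route is 2 miles longer than optimal.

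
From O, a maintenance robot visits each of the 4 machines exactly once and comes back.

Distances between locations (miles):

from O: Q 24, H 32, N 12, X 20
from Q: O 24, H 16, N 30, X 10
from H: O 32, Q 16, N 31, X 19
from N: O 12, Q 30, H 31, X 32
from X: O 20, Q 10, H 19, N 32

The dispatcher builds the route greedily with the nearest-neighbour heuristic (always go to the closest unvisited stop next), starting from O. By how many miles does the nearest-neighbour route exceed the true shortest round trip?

From O: N=12, X=20, Q=24, H=32 → choose N (12).
From N: Q=30, H=31, X=32 → choose Q (30).
From Q: X=10, H=16 → choose X (10).
From X: H=19 → choose H (19).
NN route O → N → Q → X → H → O costs 103.
Optimal: O → N → H → Q → X → O costs 89 (by enumerating all 12 distinct tours).
Excess = 103 − 89 = 14.

14 miles longer than the optimal tour.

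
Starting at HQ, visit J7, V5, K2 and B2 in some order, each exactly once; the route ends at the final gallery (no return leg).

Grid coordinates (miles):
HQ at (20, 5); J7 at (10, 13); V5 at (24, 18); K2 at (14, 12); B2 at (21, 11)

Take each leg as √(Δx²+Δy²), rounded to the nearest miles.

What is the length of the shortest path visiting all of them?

There are 4! = 24 possible orderings.
HQ→J7→V5→K2→B2: 13+15+12+7 = 47
HQ→J7→V5→B2→K2: 13+15+8+7 = 43
HQ→J7→K2→V5→B2: 13+4+12+8 = 37
HQ→J7→K2→B2→V5: 13+4+7+8 = 32
HQ→J7→B2→V5→K2: 13+11+8+12 = 44
HQ→J7→B2→K2→V5: 13+11+7+12 = 43
HQ→V5→J7→K2→B2: 14+15+4+7 = 40
HQ→V5→J7→B2→K2: 14+15+11+7 = 47
HQ→V5→K2→J7→B2: 14+12+4+11 = 41
HQ→V5→K2→B2→J7: 14+12+7+11 = 44
HQ→V5→B2→J7→K2: 14+8+11+4 = 37
HQ→V5→B2→K2→J7: 14+8+7+4 = 33
HQ→K2→J7→V5→B2: 9+4+15+8 = 36
HQ→K2→J7→B2→V5: 9+4+11+8 = 32
… (10 more)
HQ→B2→V5→K2→J7: 6+8+12+4 = 30  ← best
The minimum is 30.
One shortest path: HQ → B2 → V5 → K2 → J7.

Shortest open route: 30 miles.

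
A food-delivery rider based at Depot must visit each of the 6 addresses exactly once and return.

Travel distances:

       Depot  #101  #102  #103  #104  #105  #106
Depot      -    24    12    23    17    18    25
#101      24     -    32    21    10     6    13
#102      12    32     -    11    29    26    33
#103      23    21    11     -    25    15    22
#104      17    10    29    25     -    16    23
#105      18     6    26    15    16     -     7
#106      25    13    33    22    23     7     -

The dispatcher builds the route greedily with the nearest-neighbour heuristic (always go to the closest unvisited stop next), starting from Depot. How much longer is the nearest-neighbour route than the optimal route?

Excess over optimum: 17.

From Depot: #102=12, #104=17, #105=18, #103=23, #101=24, #106=25 → choose #102 (12).
From #102: #103=11, #105=26, #104=29, #101=32, #106=33 → choose #103 (11).
From #103: #105=15, #101=21, #106=22, #104=25 → choose #105 (15).
From #105: #101=6, #106=7, #104=16 → choose #101 (6).
From #101: #104=10, #106=13 → choose #104 (10).
From #104: #106=23 → choose #106 (23).
NN route Depot → #102 → #103 → #105 → #101 → #104 → #106 → Depot costs 102.
Optimal: Depot → #102 → #103 → #105 → #106 → #101 → #104 → Depot costs 85 (by enumerating all 360 distinct tours).
Excess = 102 − 85 = 17.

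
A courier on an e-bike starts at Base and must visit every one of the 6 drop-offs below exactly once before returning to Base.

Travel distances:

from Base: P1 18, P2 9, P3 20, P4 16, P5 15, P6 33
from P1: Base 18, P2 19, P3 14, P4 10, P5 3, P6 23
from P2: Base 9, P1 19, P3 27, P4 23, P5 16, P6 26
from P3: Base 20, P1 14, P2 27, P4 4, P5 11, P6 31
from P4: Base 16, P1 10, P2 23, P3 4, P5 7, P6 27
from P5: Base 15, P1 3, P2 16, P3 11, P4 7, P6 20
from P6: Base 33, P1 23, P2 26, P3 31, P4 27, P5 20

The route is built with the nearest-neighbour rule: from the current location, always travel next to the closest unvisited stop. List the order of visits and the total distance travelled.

From Base: distances to unvisited — P2=9, P5=15, P4=16, P1=18, P3=20, P6=33. Nearest is P2 (9).
From P2: distances to unvisited — P5=16, P1=19, P4=23, P6=26, P3=27. Nearest is P5 (16).
From P5: distances to unvisited — P1=3, P4=7, P3=11, P6=20. Nearest is P1 (3).
From P1: distances to unvisited — P4=10, P3=14, P6=23. Nearest is P4 (10).
From P4: distances to unvisited — P3=4, P6=27. Nearest is P3 (4).
From P3: distances to unvisited — P6=31. Nearest is P6 (31).
Return P6→Base: 33.
Total = 9 + 16 + 3 + 10 + 4 + 31 + 33 = 106.

106 along Base → P2 → P5 → P1 → P4 → P3 → P6 → Base.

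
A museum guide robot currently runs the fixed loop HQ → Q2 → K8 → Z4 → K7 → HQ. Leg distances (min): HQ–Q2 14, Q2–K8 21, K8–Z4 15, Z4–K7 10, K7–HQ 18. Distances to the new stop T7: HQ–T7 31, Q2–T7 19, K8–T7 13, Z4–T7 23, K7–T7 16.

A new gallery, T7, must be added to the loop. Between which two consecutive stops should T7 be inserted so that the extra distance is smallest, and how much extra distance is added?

Minimum extra distance: 11 min, inserting T7 between Q2 and K8.

Insertion cost between consecutive stops i–j is d(i,T7) + d(T7,j) − d(i,j):
  between HQ and Q2: 31 + 19 − 14 = 36
  between Q2 and K8: 19 + 13 − 21 = 11
  between K8 and Z4: 13 + 23 − 15 = 21
  between Z4 and K7: 23 + 16 − 10 = 29
  between K7 and HQ: 16 + 31 − 18 = 29
Cheapest insertion is between Q2 and K8, adding 11.
New total = 78 + 11 = 89.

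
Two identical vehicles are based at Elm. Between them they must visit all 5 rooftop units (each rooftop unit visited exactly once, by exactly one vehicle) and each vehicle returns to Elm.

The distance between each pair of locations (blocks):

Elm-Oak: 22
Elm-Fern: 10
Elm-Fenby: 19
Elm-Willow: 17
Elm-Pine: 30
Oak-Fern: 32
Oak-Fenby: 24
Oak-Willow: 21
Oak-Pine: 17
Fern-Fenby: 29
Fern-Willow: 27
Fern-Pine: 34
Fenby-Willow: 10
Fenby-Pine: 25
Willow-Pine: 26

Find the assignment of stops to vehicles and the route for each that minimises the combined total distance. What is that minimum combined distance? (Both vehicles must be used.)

111 blocks — the smallest possible combined total.

There are 2^4 − 1 = 15 ways to divide the 5 stops into two non-empty groups. For each, the best each vehicle can do is its own shortest tour through its group:
  {Oak} + {Fern, Fenby, Willow, Pine}: 44 + 96 = 140
  {Fern} + {Oak, Fenby, Willow, Pine}: 20 + 91 = 111
  {Oak, Fern} + {Fenby, Willow, Pine}: 64 + 82 = 146
  {Fenby} + {Oak, Fern, Willow, Pine}: 38 + 99 = 137
  {Oak, Fenby} + {Fern, Willow, Pine}: 65 + 87 = 152
  {Fern, Fenby} + {Oak, Willow, Pine}: 58 + 82 = 140
  … (15 splits in total)
Best: vehicle 1 Elm → Fern → Elm = 20; vehicle 2 Elm → Oak → Pine → Fenby → Willow → Elm = 91; combined 111.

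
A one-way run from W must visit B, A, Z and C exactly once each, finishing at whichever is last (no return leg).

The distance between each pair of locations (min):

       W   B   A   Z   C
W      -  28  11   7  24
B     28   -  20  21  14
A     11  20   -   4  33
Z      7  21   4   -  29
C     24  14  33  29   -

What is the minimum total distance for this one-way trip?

Minimum one-way distance = 45 min.

There are 4! = 24 possible orderings.
W→B→A→Z→C: 28+20+4+29 = 81
W→B→A→C→Z: 28+20+33+29 = 110
W→B→Z→A→C: 28+21+4+33 = 86
W→B→Z→C→A: 28+21+29+33 = 111
W→B→C→A→Z: 28+14+33+4 = 79
W→B→C→Z→A: 28+14+29+4 = 75
W→A→B→Z→C: 11+20+21+29 = 81
W→A→B→C→Z: 11+20+14+29 = 74
W→A→Z→B→C: 11+4+21+14 = 50
W→A→Z→C→B: 11+4+29+14 = 58
W→A→C→B→Z: 11+33+14+21 = 79
W→A→C→Z→B: 11+33+29+21 = 94
W→Z→B→A→C: 7+21+20+33 = 81
W→Z→B→C→A: 7+21+14+33 = 75
… (10 more)
W→Z→A→B→C: 7+4+20+14 = 45  ← best
The minimum is 45.
One shortest path: W → Z → A → B → C.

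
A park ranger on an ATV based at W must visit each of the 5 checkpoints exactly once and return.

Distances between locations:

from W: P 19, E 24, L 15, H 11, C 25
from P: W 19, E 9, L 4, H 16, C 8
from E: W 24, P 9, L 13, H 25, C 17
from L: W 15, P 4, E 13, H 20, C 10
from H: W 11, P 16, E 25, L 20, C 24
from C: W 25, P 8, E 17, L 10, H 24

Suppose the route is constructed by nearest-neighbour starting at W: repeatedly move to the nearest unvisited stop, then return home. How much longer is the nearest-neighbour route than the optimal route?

4 longer than the optimal tour.

W: H=11, L=15, P=19, E=24, C=25 ⇒ H
H: P=16, L=20, C=24, E=25 ⇒ P
P: L=4, C=8, E=9 ⇒ L
L: C=10, E=13 ⇒ C
C: E=17 ⇒ E
NN route W → H → P → L → C → E → W costs 82.
Optimal: W → L → C → P → E → H → W costs 78 (by enumerating all 60 distinct tours).
Excess = 82 − 78 = 4.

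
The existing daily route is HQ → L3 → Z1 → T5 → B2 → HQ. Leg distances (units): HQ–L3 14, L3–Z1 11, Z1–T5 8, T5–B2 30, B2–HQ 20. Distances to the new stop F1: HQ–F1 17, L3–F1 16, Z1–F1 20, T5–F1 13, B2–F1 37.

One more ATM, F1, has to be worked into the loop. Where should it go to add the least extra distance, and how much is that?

Insertion cost between consecutive stops i–j is d(i,F1) + d(F1,j) − d(i,j):
  between HQ and L3: 17 + 16 − 14 = 19
  between L3 and Z1: 16 + 20 − 11 = 25
  between Z1 and T5: 20 + 13 − 8 = 25
  between T5 and B2: 13 + 37 − 30 = 20
  between B2 and HQ: 37 + 17 − 20 = 34
Cheapest insertion is between HQ and L3, adding 19.
New total = 83 + 19 = 102.

+19 — insert F1 between HQ and L3.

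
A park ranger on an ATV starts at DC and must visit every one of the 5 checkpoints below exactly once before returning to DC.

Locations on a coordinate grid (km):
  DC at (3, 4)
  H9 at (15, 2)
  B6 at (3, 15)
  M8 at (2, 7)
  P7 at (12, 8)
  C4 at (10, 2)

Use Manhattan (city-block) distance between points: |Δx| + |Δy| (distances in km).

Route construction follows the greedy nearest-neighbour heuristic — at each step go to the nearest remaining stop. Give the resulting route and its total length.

Nearest-neighbour total = 56 km; route DC → M8 → B6 → P7 → C4 → H9 → DC.

DC → [M8:4 / C4:9 / B6:11 / P7:13 / H9:14] → M8 (4)
M8 → [B6:9 / P7:11 / C4:13 / H9:18] → B6 (9)
B6 → [P7:16 / C4:20 / H9:25] → P7 (16)
P7 → [C4:8 / H9:9] → C4 (8)
C4 → [H9:5] → H9 (5)
Return H9→DC: 14.
Total = 4 + 9 + 16 + 8 + 5 + 14 = 56.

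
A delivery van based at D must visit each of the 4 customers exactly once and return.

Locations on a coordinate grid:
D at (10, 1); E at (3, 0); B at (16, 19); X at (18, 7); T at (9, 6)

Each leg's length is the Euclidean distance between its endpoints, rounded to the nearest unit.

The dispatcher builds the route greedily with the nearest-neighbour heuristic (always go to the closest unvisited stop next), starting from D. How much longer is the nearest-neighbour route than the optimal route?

From D: T=5, E=7, X=10, B=19 → choose T (5).
From T: E=8, X=9, B=15 → choose E (8).
From E: X=17, B=23 → choose X (17).
From X: B=12 → choose B (12).
NN route D → T → E → X → B → D costs 61.
Optimal: D → E → T → B → X → D costs 52 (by enumerating all 12 distinct tours).
Excess = 61 − 52 = 9.

Excess over optimum: 9.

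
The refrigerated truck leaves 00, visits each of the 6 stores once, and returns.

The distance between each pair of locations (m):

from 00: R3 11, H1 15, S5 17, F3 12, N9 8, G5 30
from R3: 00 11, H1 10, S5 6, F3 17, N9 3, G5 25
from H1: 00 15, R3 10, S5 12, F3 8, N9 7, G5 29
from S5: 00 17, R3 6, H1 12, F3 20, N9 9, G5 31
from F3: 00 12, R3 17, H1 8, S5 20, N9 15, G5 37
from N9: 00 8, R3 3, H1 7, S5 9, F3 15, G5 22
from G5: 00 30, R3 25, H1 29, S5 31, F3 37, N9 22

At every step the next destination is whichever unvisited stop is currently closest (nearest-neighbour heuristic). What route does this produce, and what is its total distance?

At 00 the remaining stops are N9 8, R3 11, F3 12, H1 15, S5 17, G5 30; go to N9.
At N9 the remaining stops are R3 3, H1 7, S5 9, F3 15, G5 22; go to R3.
At R3 the remaining stops are S5 6, H1 10, F3 17, G5 25; go to S5.
At S5 the remaining stops are H1 12, F3 20, G5 31; go to H1.
At H1 the remaining stops are F3 8, G5 29; go to F3.
At F3 the remaining stops are G5 37; go to G5.
Return G5→00: 30.
Total = 8 + 3 + 6 + 12 + 8 + 37 + 30 = 104.

104 m along 00 → N9 → R3 → S5 → H1 → F3 → G5 → 00.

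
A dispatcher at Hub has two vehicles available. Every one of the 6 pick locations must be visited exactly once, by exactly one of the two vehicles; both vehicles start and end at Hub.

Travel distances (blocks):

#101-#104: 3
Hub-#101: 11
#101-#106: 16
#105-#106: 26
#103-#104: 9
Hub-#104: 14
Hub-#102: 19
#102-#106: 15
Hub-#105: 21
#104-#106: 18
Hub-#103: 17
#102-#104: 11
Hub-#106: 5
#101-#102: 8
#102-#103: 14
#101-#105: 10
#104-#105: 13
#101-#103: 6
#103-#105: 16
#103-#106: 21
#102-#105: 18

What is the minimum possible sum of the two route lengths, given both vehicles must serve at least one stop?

86 blocks — the smallest possible combined total.

There are 2^5 − 1 = 31 ways to divide the 6 stops into two non-empty groups. For each, the best each vehicle can do is its own shortest tour through its group:
  {#101} + {#102, #103, #104, #105, #106}: 22 + 77 = 99
  {#102} + {#101, #103, #104, #105, #106}: 38 + 69 = 107
  {#101, #102} + {#103, #104, #105, #106}: 38 + 69 = 107
  {#103} + {#101, #102, #104, #105, #106}: 34 + 65 = 99
  {#101, #103} + {#102, #104, #105, #106}: 34 + 65 = 99
  {#102, #103} + {#101, #104, #105, #106}: 50 + 57 = 107
  … (31 splits in total)
  {#101, #102, #103, #104, #105} + {#106}: 76 + 10 = 86  ← best
Best: vehicle 1 Hub → #101 → #102 → #103 → #104 → #105 → Hub = 76; vehicle 2 Hub → #106 → Hub = 10; combined 86.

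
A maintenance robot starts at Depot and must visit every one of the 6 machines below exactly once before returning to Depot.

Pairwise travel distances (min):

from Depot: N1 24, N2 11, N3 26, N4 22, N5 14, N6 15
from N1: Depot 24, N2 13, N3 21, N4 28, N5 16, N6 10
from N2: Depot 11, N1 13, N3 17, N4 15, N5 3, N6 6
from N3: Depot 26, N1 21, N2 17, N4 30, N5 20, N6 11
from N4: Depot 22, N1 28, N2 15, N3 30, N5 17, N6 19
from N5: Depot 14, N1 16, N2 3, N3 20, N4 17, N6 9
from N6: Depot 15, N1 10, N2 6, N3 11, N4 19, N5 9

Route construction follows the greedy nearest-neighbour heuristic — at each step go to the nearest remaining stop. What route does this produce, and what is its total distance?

At Depot the remaining stops are N2 11, N5 14, N6 15, N4 22, N1 24, N3 26; go to N2.
At N2 the remaining stops are N5 3, N6 6, N1 13, N4 15, N3 17; go to N5.
At N5 the remaining stops are N6 9, N1 16, N4 17, N3 20; go to N6.
At N6 the remaining stops are N1 10, N3 11, N4 19; go to N1.
At N1 the remaining stops are N3 21, N4 28; go to N3.
At N3 the remaining stops are N4 30; go to N4.
Return N4→Depot: 22.
Total = 11 + 3 + 9 + 10 + 21 + 30 + 22 = 106.

Nearest-neighbour total = 106 min; route Depot → N2 → N5 → N6 → N1 → N3 → N4 → Depot.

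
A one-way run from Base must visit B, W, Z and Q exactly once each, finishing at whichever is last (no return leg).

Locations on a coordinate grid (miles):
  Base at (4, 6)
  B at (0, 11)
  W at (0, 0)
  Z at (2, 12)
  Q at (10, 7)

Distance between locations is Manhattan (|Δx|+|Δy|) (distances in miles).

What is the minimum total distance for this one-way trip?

Shortest open route: 34 miles.

There are 4! = 24 possible orderings.
Base - B - W - Z - Q: 9+11+14+13 = 47
Base - B - W - Q - Z: 9+11+17+13 = 50
Base - B - Z - W - Q: 9+3+14+17 = 43
Base - B - Z - Q - W: 9+3+13+17 = 42
Base - B - Q - W - Z: 9+14+17+14 = 54
Base - B - Q - Z - W: 9+14+13+14 = 50
Base - W - B - Z - Q: 10+11+3+13 = 37
Base - W - B - Q - Z: 10+11+14+13 = 48
Base - W - Z - B - Q: 10+14+3+14 = 41
Base - W - Z - Q - B: 10+14+13+14 = 51
Base - W - Q - B - Z: 10+17+14+3 = 44
Base - W - Q - Z - B: 10+17+13+3 = 43
Base - Z - B - W - Q: 8+3+11+17 = 39
Base - Z - B - Q - W: 8+3+14+17 = 42
… (10 more)
Base - Q - Z - B - W: 7+13+3+11 = 34  ← best
The minimum is 34.
One shortest path: Base → Q → Z → B → W.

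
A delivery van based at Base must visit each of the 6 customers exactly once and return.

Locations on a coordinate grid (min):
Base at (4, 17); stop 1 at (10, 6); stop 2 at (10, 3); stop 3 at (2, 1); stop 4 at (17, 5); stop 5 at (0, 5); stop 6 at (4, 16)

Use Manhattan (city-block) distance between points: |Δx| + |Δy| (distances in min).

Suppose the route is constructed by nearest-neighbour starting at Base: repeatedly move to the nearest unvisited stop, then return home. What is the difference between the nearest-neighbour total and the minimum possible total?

The nearest-neighbour route is 2 min longer than optimal.

Base: stop 6=1, stop 5=16, stop 1=17, stop 3=18, stop 2=20, stop 4=25 ⇒ stop 6
stop 6: stop 5=15, stop 1=16, stop 3=17, stop 2=19, stop 4=24 ⇒ stop 5
stop 5: stop 3=6, stop 1=11, stop 2=12, stop 4=17 ⇒ stop 3
stop 3: stop 2=10, stop 1=13, stop 4=19 ⇒ stop 2
stop 2: stop 1=3, stop 4=9 ⇒ stop 1
stop 1: stop 4=8 ⇒ stop 4
NN route Base → stop 6 → stop 5 → stop 3 → stop 2 → stop 1 → stop 4 → Base costs 68.
Optimal: Base → stop 1 → stop 4 → stop 2 → stop 3 → stop 5 → stop 6 → Base costs 66 (by enumerating all 360 distinct tours).
Excess = 68 − 66 = 2.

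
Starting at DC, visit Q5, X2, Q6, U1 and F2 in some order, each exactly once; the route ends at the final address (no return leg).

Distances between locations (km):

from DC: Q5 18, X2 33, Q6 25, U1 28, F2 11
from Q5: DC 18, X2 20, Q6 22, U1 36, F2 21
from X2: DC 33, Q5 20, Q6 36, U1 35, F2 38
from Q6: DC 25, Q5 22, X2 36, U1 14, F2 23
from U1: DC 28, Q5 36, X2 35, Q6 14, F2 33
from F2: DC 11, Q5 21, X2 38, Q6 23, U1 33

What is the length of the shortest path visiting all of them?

There are 5! = 120 possible orderings.
DC - Q5 - X2 - Q6 - U1 - F2: 18+20+36+14+33 = 121
DC - Q5 - X2 - Q6 - F2 - U1: 18+20+36+23+33 = 130
DC - Q5 - X2 - U1 - Q6 - F2: 18+20+35+14+23 = 110
DC - Q5 - X2 - U1 - F2 - Q6: 18+20+35+33+23 = 129
DC - Q5 - X2 - F2 - Q6 - U1: 18+20+38+23+14 = 113
DC - Q5 - X2 - F2 - U1 - Q6: 18+20+38+33+14 = 123
DC - Q5 - Q6 - X2 - U1 - F2: 18+22+36+35+33 = 144
DC - Q5 - Q6 - X2 - F2 - U1: 18+22+36+38+33 = 147
DC - Q5 - Q6 - U1 - X2 - F2: 18+22+14+35+38 = 127
DC - Q5 - Q6 - U1 - F2 - X2: 18+22+14+33+38 = 125
DC - Q5 - Q6 - F2 - X2 - U1: 18+22+23+38+35 = 136
DC - Q5 - Q6 - F2 - U1 - X2: 18+22+23+33+35 = 131
DC - Q5 - U1 - X2 - Q6 - F2: 18+36+35+36+23 = 148
DC - Q5 - U1 - X2 - F2 - Q6: 18+36+35+38+23 = 150
… (106 more)
DC - F2 - U1 - Q6 - Q5 - X2: 11+33+14+22+20 = 100  ← best
The minimum is 100.
One shortest path: DC → F2 → U1 → Q6 → Q5 → X2.

Shortest open route: 100 km.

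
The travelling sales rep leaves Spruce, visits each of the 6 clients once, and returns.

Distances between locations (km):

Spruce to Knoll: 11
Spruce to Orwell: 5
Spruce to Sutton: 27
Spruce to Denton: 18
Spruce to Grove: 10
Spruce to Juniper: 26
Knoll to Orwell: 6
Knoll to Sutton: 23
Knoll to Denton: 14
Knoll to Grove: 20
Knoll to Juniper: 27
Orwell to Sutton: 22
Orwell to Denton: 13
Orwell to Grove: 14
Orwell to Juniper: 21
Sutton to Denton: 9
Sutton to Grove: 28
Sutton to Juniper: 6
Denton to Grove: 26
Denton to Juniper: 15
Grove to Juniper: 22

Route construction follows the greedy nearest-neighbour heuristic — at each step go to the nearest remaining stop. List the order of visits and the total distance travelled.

72 km along Spruce → Orwell → Knoll → Denton → Sutton → Juniper → Grove → Spruce.

At Spruce the remaining stops are Orwell 5, Grove 10, Knoll 11, Denton 18, Juniper 26, Sutton 27; go to Orwell.
At Orwell the remaining stops are Knoll 6, Denton 13, Grove 14, Juniper 21, Sutton 22; go to Knoll.
At Knoll the remaining stops are Denton 14, Grove 20, Sutton 23, Juniper 27; go to Denton.
At Denton the remaining stops are Sutton 9, Juniper 15, Grove 26; go to Sutton.
At Sutton the remaining stops are Juniper 6, Grove 28; go to Juniper.
At Juniper the remaining stops are Grove 22; go to Grove.
Return Grove→Spruce: 10.
Total = 5 + 6 + 14 + 9 + 6 + 22 + 10 = 72.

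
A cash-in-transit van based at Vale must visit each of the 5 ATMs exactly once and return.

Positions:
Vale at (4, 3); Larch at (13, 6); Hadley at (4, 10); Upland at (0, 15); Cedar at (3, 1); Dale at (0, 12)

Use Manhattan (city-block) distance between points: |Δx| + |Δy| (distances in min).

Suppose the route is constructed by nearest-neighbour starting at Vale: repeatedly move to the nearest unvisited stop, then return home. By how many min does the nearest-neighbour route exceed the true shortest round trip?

The nearest-neighbour route is 2 min longer than optimal.

Vale: Cedar=3, Hadley=7, Larch=12, Dale=13, Upland=16 ⇒ Cedar
Cedar: Hadley=10, Dale=14, Larch=15, Upland=17 ⇒ Hadley
Hadley: Dale=6, Upland=9, Larch=13 ⇒ Dale
Dale: Upland=3, Larch=19 ⇒ Upland
Upland: Larch=22 ⇒ Larch
NN route Vale → Cedar → Hadley → Dale → Upland → Larch → Vale costs 56.
Optimal: Vale → Larch → Hadley → Upland → Dale → Cedar → Vale costs 54 (by enumerating all 60 distinct tours).
Excess = 56 − 54 = 2.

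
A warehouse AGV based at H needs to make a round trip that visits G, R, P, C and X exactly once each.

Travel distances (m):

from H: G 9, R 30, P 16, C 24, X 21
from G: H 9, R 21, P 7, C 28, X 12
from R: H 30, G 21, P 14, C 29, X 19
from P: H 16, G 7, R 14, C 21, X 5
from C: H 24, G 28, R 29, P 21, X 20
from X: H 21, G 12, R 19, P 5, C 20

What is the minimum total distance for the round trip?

With 5 stops there are 5!/2 = 60 distinct round trips (a route and its reverse cost the same).
H → G → R → P → C → X → H: 9+21+14+21+20+21 = 106
H → G → R → P → X → C → H: 9+21+14+5+20+24 = 93
H → G → R → C → P → X → H: 9+21+29+21+5+21 = 106
H → G → R → C → X → P → H: 9+21+29+20+5+16 = 100
H → G → R → X → P → C → H: 9+21+19+5+21+24 = 99
H → G → R → X → C → P → H: 9+21+19+20+21+16 = 106
H → G → P → R → C → X → H: 9+7+14+29+20+21 = 100
H → G → P → R → X → C → H: 9+7+14+19+20+24 = 93
H → G → P → C → R → X → H: 9+7+21+29+19+21 = 106
H → G → P → C → X → R → H: 9+7+21+20+19+30 = 106
H → G → P → X → R → C → H: 9+7+5+19+29+24 = 93
H → G → P → X → C → R → H: 9+7+5+20+29+30 = 100
H → G → C → R → P → X → H: 9+28+29+14+5+21 = 106
H → G → C → R → X → P → H: 9+28+29+19+5+16 = 106
… (46 more)
The minimum is 93.
One optimal route: H → G → R → P → X → C → H (or its reverse).

93 m — the shortest possible round trip.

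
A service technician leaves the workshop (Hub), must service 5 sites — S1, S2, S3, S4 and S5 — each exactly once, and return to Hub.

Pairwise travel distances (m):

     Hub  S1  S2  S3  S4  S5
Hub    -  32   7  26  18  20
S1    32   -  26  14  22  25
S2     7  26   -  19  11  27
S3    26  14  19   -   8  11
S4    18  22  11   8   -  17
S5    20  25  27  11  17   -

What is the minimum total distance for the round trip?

Shortest round trip = 85 m.

Hub → S1 → S2 → S3 → S4 → S5 → Hub: 32+26+19+8+17+20 = 122
Hub → S1 → S2 → S3 → S5 → S4 → Hub: 32+26+19+11+17+18 = 123
Hub → S1 → S2 → S4 → S3 → S5 → Hub: 32+26+11+8+11+20 = 108
Hub → S1 → S2 → S4 → S5 → S3 → Hub: 32+26+11+17+11+26 = 123
Hub → S1 → S2 → S5 → S3 → S4 → Hub: 32+26+27+11+8+18 = 122
Hub → S1 → S2 → S5 → S4 → S3 → Hub: 32+26+27+17+8+26 = 136
Hub → S1 → S3 → S2 → S4 → S5 → Hub: 32+14+19+11+17+20 = 113
Hub → S1 → S3 → S2 → S5 → S4 → Hub: 32+14+19+27+17+18 = 127
Hub → S1 → S3 → S4 → S2 → S5 → Hub: 32+14+8+11+27+20 = 112
Hub → S1 → S3 → S4 → S5 → S2 → Hub: 32+14+8+17+27+7 = 105
Hub → S1 → S3 → S5 → S2 → S4 → Hub: 32+14+11+27+11+18 = 113
Hub → S1 → S3 → S5 → S4 → S2 → Hub: 32+14+11+17+11+7 = 92
Hub → S1 → S4 → S2 → S3 → S5 → Hub: 32+22+11+19+11+20 = 115
Hub → S1 → S4 → S2 → S5 → S3 → Hub: 32+22+11+27+11+26 = 129
… (46 more)
Hub → S2 → S4 → S1 → S3 → S5 → Hub: 7+11+22+14+11+20 = 85  ← best
The minimum is 85.
One optimal route: Hub → S2 → S4 → S1 → S3 → S5 → Hub (or its reverse).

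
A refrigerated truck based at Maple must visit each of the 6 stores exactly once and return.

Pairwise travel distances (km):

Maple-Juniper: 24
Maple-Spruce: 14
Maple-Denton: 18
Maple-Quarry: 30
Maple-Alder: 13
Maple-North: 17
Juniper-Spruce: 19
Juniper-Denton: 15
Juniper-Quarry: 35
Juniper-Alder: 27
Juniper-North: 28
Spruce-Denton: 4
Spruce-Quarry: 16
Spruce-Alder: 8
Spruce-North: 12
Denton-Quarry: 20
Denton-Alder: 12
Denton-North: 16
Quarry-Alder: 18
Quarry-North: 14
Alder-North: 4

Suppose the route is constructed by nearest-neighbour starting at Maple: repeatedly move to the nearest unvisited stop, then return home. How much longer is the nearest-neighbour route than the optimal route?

23 km longer than the optimal tour.

Maple: Alder=13, Spruce=14, North=17, Denton=18, Juniper=24, Quarry=30 ⇒ Alder
Alder: North=4, Spruce=8, Denton=12, Quarry=18, Juniper=27 ⇒ North
North: Spruce=12, Quarry=14, Denton=16, Juniper=28 ⇒ Spruce
Spruce: Denton=4, Quarry=16, Juniper=19 ⇒ Denton
Denton: Juniper=15, Quarry=20 ⇒ Juniper
Juniper: Quarry=35 ⇒ Quarry
NN route Maple → Alder → North → Spruce → Denton → Juniper → Quarry → Maple costs 113.
Optimal: Maple → Juniper → Denton → Spruce → Quarry → North → Alder → Maple costs 90 (by enumerating all 360 distinct tours).
Excess = 113 − 90 = 23.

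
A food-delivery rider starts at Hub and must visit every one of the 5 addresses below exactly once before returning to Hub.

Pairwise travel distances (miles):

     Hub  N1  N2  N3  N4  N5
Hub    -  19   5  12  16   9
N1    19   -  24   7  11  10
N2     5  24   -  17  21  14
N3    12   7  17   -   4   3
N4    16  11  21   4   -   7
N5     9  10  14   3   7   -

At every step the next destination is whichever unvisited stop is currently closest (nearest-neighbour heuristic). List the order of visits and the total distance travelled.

Total distance 56 miles via the nearest-neighbour route Hub → N2 → N5 → N3 → N4 → N1 → Hub.

From Hub: distances to unvisited — N2=5, N5=9, N3=12, N4=16, N1=19. Nearest is N2 (5).
From N2: distances to unvisited — N5=14, N3=17, N4=21, N1=24. Nearest is N5 (14).
From N5: distances to unvisited — N3=3, N4=7, N1=10. Nearest is N3 (3).
From N3: distances to unvisited — N4=4, N1=7. Nearest is N4 (4).
From N4: distances to unvisited — N1=11. Nearest is N1 (11).
Return N1→Hub: 19.
Total = 5 + 14 + 3 + 4 + 11 + 19 = 56.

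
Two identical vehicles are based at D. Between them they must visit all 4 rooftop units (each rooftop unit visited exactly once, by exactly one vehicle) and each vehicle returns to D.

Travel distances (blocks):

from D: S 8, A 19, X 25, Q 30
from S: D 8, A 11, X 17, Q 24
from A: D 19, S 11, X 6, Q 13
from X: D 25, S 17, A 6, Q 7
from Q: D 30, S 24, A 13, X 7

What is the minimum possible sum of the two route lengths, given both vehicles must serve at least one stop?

Minimum combined distance: 78 blocks.

There are 2^3 − 1 = 7 ways to divide the 4 stops into two non-empty groups. For each, the best each vehicle can do is its own shortest tour through its group:
  {S} + {A, X, Q}: 16 + 62 = 78
  {A} + {S, X, Q}: 38 + 62 = 100
  {S, A} + {X, Q}: 38 + 62 = 100
  {X} + {S, A, Q}: 50 + 62 = 112
  {S, X} + {A, Q}: 50 + 62 = 112
  {A, X} + {S, Q}: 50 + 62 = 112
  … (7 splits in total)
Best: vehicle 1 D → S → D = 16; vehicle 2 D → A → X → Q → D = 62; combined 78.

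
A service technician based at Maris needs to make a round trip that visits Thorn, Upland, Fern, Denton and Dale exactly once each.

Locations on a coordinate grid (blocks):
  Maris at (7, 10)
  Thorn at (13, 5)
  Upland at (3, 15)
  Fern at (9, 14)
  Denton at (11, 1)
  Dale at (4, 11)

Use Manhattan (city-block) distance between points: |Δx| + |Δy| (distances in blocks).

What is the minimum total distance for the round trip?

Maris → Thorn → Upland → Fern → Denton → Dale → Maris: 11+20+7+15+17+4 = 74
Maris → Thorn → Upland → Fern → Dale → Denton → Maris: 11+20+7+8+17+13 = 76
Maris → Thorn → Upland → Denton → Fern → Dale → Maris: 11+20+22+15+8+4 = 80
Maris → Thorn → Upland → Denton → Dale → Fern → Maris: 11+20+22+17+8+6 = 84
Maris → Thorn → Upland → Dale → Fern → Denton → Maris: 11+20+5+8+15+13 = 72
Maris → Thorn → Upland → Dale → Denton → Fern → Maris: 11+20+5+17+15+6 = 74
Maris → Thorn → Fern → Upland → Denton → Dale → Maris: 11+13+7+22+17+4 = 74
Maris → Thorn → Fern → Upland → Dale → Denton → Maris: 11+13+7+5+17+13 = 66
Maris → Thorn → Fern → Denton → Upland → Dale → Maris: 11+13+15+22+5+4 = 70
Maris → Thorn → Fern → Denton → Dale → Upland → Maris: 11+13+15+17+5+9 = 70
Maris → Thorn → Fern → Dale → Upland → Denton → Maris: 11+13+8+5+22+13 = 72
Maris → Thorn → Fern → Dale → Denton → Upland → Maris: 11+13+8+17+22+9 = 80
Maris → Thorn → Denton → Upland → Fern → Dale → Maris: 11+6+22+7+8+4 = 58
Maris → Thorn → Denton → Upland → Dale → Fern → Maris: 11+6+22+5+8+6 = 58
… (46 more)
Maris → Thorn → Denton → Fern → Upland → Dale → Maris: 11+6+15+7+5+4 = 48  ← best
The minimum is 48.
One optimal route: Maris → Thorn → Denton → Fern → Upland → Dale → Maris (or its reverse).

Shortest round trip = 48 blocks.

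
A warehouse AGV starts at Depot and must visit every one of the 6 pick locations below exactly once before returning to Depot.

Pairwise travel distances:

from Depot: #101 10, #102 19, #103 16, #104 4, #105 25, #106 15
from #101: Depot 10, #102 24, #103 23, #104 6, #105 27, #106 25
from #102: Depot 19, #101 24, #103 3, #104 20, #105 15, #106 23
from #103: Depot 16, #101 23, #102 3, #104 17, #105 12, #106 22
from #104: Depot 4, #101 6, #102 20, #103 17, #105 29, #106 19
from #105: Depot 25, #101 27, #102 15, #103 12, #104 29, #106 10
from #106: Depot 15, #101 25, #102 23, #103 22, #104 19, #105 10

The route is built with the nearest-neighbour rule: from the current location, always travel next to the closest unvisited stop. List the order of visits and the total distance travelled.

From Depot: distances to unvisited — #104=4, #101=10, #106=15, #103=16, #102=19, #105=25. Nearest is #104 (4).
From #104: distances to unvisited — #101=6, #103=17, #106=19, #102=20, #105=29. Nearest is #101 (6).
From #101: distances to unvisited — #103=23, #102=24, #106=25, #105=27. Nearest is #103 (23).
From #103: distances to unvisited — #102=3, #105=12, #106=22. Nearest is #102 (3).
From #102: distances to unvisited — #105=15, #106=23. Nearest is #105 (15).
From #105: distances to unvisited — #106=10. Nearest is #106 (10).
Return #106→Depot: 15.
Total = 4 + 6 + 23 + 3 + 15 + 10 + 15 = 76.

Nearest-neighbour total = 76; route Depot → #104 → #101 → #103 → #102 → #105 → #106 → Depot.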